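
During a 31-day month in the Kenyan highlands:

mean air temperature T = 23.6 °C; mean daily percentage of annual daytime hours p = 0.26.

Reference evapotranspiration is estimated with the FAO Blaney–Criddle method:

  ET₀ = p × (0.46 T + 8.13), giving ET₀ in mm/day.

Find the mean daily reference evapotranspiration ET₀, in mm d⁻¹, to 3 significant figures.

4.94 mm d⁻¹

ET₀ = 0.26 × (0.46 × 23.6 + 8.13) = 0.26 × 18.986 = 4.9364 mm/d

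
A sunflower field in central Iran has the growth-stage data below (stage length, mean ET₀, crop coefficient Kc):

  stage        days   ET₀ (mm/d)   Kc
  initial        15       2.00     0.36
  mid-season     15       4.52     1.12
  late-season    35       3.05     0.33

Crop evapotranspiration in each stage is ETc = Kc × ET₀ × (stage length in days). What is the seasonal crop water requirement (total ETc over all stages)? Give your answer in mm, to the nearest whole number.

122 mm

initial: 0.36 × 2.00 × 15 = 10.80 mm
mid-season: 1.12 × 4.52 × 15 = 75.94 mm
late-season: 0.33 × 3.05 × 35 = 35.23 mm
Seasonal total = 121.97 mm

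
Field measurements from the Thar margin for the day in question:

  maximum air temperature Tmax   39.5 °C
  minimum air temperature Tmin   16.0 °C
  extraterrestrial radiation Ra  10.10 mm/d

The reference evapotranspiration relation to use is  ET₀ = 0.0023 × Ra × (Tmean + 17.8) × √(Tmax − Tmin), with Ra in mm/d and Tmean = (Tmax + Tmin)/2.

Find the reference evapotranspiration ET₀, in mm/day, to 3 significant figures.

5.13 mm/day

Tmean = (39.5 + 16.0)/2 = 27.75 °C
ET₀ = 0.0023 × 10.10 × (27.75 + 17.8) × √23.5 = 0.0023 × 10.10 × 45.55 × 4.8477 = 5.1295 mm/d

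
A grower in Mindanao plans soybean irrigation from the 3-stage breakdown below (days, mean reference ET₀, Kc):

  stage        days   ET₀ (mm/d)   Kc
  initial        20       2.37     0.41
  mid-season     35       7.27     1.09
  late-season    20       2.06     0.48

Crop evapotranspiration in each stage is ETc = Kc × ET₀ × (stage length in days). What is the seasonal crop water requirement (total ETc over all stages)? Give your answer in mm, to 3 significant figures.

317 mm

initial: 0.41 × 2.37 × 20 = 19.43 mm
mid-season: 1.09 × 7.27 × 35 = 277.35 mm
late-season: 0.48 × 2.06 × 20 = 19.78 mm
Seasonal total = 316.56 mm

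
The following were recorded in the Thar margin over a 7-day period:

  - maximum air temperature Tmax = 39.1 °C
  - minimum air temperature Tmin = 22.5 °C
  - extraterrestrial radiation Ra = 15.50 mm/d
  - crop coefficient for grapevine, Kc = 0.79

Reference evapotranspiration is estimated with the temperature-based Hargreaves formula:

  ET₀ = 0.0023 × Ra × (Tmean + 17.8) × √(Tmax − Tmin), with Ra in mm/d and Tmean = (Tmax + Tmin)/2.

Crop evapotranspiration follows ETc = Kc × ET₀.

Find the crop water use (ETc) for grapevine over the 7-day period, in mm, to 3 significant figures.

Tmean = (39.1 + 22.5)/2 = 30.80 °C
ET₀ = 0.0023 × 15.50 × (30.80 + 17.8) × √16.6 = 0.0023 × 15.50 × 48.60 × 4.0743 = 7.0591 mm/d
ETc = Kc × ET₀ = 0.79 × 7.0591 = 5.5767 mm/d
Over 7 days: 5.5767 × 7 = 39.037 mm

39.0 mm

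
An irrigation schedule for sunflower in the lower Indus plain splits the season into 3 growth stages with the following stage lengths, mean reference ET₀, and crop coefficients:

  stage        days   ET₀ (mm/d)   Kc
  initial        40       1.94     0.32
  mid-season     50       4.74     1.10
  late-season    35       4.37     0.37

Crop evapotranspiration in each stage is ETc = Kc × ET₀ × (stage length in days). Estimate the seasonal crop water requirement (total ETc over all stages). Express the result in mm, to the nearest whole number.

initial: 0.32 × 1.94 × 40 = 24.83 mm
mid-season: 1.10 × 4.74 × 50 = 260.70 mm
late-season: 0.37 × 4.37 × 35 = 56.59 mm
Seasonal total = 342.12 mm

342 mm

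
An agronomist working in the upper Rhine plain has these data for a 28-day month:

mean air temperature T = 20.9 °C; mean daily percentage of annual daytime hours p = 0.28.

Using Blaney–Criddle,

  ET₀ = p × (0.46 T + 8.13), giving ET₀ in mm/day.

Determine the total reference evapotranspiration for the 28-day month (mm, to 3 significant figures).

139 mm

ET₀ = 0.28 × (0.46 × 20.9 + 8.13) = 0.28 × 17.744 = 4.9683 mm/d
Monthly total = 4.9683 × 28 = 139.112 mm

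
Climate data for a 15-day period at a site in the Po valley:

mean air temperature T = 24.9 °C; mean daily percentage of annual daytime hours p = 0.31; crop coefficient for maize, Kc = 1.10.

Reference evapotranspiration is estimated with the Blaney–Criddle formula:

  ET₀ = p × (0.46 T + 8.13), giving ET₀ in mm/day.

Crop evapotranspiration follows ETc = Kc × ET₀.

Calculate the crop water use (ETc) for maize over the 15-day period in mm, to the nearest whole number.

ET₀ = 0.31 × (0.46 × 24.9 + 8.13) = 0.31 × 19.584 = 6.0710 mm/d
ETc = Kc × ET₀ = 1.10 × 6.0710 = 6.6781 mm/d
Over 15 days: 6.6781 × 15 = 100.172 mm

100 mm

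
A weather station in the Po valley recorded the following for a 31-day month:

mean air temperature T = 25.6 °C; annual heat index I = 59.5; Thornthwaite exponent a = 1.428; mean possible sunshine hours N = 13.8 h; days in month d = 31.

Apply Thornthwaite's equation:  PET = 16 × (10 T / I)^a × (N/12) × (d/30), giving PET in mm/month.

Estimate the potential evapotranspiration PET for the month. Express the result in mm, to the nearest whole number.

153 mm

10T/I = 10 × 25.6 / 59.5 = 4.3025
(10T/I)^a = 4.3025^1.428 = 8.0344
Uncorrected PET = 16 × 8.0344 = 128.550 mm
Correction = (N/12)(d/30) = (13.8/12)(31/30) = 1.1883
PET = 128.550 × 1.1883 = 152.756 mm/month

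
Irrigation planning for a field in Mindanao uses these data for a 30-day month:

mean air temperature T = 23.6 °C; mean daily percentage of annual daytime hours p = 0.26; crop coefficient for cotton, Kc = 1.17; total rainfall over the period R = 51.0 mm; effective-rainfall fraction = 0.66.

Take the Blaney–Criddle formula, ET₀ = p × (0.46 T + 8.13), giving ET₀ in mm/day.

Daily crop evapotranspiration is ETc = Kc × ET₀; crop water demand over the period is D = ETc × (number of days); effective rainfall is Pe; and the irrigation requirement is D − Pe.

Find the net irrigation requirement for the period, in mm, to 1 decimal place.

ET₀ = 0.26 × (0.46 × 23.6 + 8.13) = 0.26 × 18.986 = 4.9364 mm/d
ETc = Kc × ET₀ = 1.17 × 4.9364 = 5.7756 mm/d
Crop demand D = ETc × 30 d = 5.7756 × 30 = 173.268 mm
Pe = 0.66 × 51.0 = 33.660 mm
D − Pe = 173.268 − 33.660 = 139.608 mm

139.6 mm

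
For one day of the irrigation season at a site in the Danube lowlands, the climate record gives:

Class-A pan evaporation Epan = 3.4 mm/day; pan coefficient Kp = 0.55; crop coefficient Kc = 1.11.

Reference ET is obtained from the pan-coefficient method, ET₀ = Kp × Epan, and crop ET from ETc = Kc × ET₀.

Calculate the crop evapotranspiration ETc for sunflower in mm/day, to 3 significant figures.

ET₀ = 0.55 × 3.4 = 1.8700 mm/d
ETc = Kc × ET₀ = 1.11 × 1.8700 = 2.0757 mm/d

2.08 mm/day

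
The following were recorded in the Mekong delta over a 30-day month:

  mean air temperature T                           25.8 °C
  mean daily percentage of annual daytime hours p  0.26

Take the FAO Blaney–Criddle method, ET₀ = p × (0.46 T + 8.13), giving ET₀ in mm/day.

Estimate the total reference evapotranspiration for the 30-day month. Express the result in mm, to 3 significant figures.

ET₀ = 0.26 × (0.46 × 25.8 + 8.13) = 0.26 × 19.998 = 5.1995 mm/d
Monthly total = 5.1995 × 30 = 155.985 mm

156 mm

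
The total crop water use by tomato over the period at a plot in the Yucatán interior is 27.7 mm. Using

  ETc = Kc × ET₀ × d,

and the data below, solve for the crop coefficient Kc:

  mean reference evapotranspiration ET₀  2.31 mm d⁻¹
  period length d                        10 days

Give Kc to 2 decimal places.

1.20

ETc = Kc × ET₀ × d  ⇒  Kc = ETc / (ET₀ × d)
Kc = 27.7 / (2.31 × 10) = 27.7 / 23.10 = 1.1991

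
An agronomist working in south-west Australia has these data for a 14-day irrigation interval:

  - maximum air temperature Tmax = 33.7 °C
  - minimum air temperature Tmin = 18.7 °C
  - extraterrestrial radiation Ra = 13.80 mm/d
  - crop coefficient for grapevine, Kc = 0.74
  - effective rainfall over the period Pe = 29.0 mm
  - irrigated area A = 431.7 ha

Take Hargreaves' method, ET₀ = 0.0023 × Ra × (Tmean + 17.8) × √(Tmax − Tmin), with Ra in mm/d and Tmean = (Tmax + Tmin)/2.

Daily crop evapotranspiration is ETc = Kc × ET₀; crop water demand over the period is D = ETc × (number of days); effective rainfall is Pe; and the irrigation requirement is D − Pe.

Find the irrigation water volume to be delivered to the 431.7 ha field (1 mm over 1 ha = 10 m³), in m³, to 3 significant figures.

Tmean = (33.7 + 18.7)/2 = 26.20 °C
ET₀ = 0.0023 × 13.80 × (26.20 + 17.8) × √15.0 = 0.0023 × 13.80 × 44.00 × 3.8730 = 5.4089 mm/d
ETc = Kc × ET₀ = 0.74 × 5.4089 = 4.0026 mm/d
Crop demand D = ETc × 14 d = 4.0026 × 14 = 56.036 mm
D − Pe = 56.036 − 29.0 = 27.036 mm
Volume = 27.036 mm × 431.7 ha × 10 = 116714.4 m³

117000 m³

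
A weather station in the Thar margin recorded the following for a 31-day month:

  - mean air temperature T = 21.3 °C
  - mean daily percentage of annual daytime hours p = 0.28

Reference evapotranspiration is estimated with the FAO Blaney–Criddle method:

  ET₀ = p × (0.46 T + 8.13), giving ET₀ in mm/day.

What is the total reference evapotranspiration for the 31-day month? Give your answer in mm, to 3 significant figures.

ET₀ = 0.28 × (0.46 × 21.3 + 8.13) = 0.28 × 17.928 = 5.0198 mm/d
Monthly total = 5.0198 × 31 = 155.614 mm

156 mm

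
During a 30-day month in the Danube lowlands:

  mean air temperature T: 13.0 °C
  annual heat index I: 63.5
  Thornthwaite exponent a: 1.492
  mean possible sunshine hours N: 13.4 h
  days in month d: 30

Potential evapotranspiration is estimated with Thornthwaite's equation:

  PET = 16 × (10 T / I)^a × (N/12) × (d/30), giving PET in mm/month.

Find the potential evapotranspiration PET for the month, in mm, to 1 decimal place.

10T/I = 10 × 13.0 / 63.5 = 2.0472
(10T/I)^a = 2.0472^1.492 = 2.9124
Uncorrected PET = 16 × 2.9124 = 46.598 mm
Correction = (N/12)(d/30) = (13.4/12)(30/30) = 1.1167
PET = 46.598 × 1.1167 = 52.036 mm/month

52.0 mm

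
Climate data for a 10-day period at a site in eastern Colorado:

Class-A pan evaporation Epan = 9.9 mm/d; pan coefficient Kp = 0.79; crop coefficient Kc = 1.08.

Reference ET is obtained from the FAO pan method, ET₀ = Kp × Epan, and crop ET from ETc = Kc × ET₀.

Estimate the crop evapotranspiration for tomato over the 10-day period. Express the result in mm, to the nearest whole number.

ET₀ = 0.79 × 9.9 = 7.8210 mm/d
ETc = Kc × ET₀ = 1.08 × 7.8210 = 8.4467 mm/d
Over 10 days: 8.4467 × 10 = 84.467 mm

84 mm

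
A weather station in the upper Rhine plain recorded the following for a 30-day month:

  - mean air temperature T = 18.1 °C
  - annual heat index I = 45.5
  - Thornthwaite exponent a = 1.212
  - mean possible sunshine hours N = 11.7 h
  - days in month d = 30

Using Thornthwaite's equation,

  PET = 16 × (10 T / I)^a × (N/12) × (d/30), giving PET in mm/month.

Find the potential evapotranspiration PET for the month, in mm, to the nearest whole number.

83 mm

10T/I = 10 × 18.1 / 45.5 = 3.9780
(10T/I)^a = 3.9780^1.212 = 5.3308
Uncorrected PET = 16 × 5.3308 = 85.293 mm
Correction = (N/12)(d/30) = (11.7/12)(30/30) = 0.9750
PET = 85.293 × 0.9750 = 83.161 mm/month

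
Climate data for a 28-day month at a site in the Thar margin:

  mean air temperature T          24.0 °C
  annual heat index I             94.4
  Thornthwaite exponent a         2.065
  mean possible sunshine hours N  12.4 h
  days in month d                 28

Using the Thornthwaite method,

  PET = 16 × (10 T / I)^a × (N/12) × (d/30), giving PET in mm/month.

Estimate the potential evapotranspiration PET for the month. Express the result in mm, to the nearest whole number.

10T/I = 10 × 24.0 / 94.4 = 2.5424
(10T/I)^a = 2.5424^2.065 = 6.8680
Uncorrected PET = 16 × 6.8680 = 109.888 mm
Correction = (N/12)(d/30) = (12.4/12)(28/30) = 0.9644
PET = 109.888 × 0.9644 = 105.976 mm/month

106 mm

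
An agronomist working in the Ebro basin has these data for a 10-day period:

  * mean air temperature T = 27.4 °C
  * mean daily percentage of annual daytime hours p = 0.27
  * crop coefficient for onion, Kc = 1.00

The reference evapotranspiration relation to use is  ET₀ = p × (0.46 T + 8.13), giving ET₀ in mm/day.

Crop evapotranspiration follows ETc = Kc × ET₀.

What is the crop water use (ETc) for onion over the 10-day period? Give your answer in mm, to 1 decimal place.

ET₀ = 0.27 × (0.46 × 27.4 + 8.13) = 0.27 × 20.734 = 5.5982 mm/d
ETc = Kc × ET₀ = 1.00 × 5.5982 = 5.5982 mm/d
Over 10 days: 5.5982 × 10 = 55.982 mm

56.0 mm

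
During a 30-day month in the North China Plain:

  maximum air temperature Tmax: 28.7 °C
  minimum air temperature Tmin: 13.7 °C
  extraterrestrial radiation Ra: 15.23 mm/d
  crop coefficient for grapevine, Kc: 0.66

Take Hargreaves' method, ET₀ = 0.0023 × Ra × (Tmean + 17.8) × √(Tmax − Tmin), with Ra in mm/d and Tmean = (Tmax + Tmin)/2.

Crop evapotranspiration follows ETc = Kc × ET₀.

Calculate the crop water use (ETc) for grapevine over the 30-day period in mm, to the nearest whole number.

105 mm

Tmean = (28.7 + 13.7)/2 = 21.20 °C
ET₀ = 0.0023 × 15.23 × (21.20 + 17.8) × √15.0 = 0.0023 × 15.23 × 39.00 × 3.8730 = 5.2910 mm/d
ETc = Kc × ET₀ = 0.66 × 5.2910 = 3.4921 mm/d
Over 30 days: 3.4921 × 30 = 104.763 mm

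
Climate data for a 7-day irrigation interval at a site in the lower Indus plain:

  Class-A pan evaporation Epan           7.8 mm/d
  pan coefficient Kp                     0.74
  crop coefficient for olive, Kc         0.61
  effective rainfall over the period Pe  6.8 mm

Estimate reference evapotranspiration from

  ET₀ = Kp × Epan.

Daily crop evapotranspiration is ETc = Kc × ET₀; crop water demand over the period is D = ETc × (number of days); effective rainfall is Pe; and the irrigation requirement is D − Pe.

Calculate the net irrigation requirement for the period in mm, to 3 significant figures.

ET₀ = 0.74 × 7.8 = 5.7720 mm/d
ETc = Kc × ET₀ = 0.61 × 5.7720 = 3.5209 mm/d
Crop demand D = ETc × 7 d = 3.5209 × 7 = 24.646 mm
D − Pe = 24.646 − 6.8 = 17.846 mm

17.8 mm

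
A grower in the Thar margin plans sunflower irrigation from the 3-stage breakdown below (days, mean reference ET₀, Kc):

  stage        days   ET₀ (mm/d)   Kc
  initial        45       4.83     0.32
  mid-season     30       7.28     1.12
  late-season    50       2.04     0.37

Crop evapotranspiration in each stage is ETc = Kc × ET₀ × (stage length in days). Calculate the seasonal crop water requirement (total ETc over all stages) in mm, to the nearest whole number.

initial: 0.32 × 4.83 × 45 = 69.55 mm
mid-season: 1.12 × 7.28 × 30 = 244.61 mm
late-season: 0.37 × 2.04 × 50 = 37.74 mm
Seasonal total = 351.90 mm

352 mm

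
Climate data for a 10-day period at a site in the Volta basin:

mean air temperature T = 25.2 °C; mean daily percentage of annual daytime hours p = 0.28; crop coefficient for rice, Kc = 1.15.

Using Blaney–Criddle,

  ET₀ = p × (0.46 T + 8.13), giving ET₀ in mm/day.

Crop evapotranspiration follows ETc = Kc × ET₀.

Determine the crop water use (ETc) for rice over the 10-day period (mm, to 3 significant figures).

ET₀ = 0.28 × (0.46 × 25.2 + 8.13) = 0.28 × 19.722 = 5.5222 mm/d
ETc = Kc × ET₀ = 1.15 × 5.5222 = 6.3505 mm/d
Over 10 days: 6.3505 × 10 = 63.505 mm

63.5 mm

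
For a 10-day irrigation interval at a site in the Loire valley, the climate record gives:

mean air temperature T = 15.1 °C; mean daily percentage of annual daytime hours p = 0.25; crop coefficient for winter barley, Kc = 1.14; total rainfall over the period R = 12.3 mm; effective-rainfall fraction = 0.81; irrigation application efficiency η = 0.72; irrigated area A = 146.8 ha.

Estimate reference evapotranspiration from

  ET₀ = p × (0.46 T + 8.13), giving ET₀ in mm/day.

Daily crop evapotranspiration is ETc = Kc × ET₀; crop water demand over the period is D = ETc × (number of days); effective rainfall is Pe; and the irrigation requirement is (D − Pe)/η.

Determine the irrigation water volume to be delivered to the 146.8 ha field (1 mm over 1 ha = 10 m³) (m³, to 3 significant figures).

67300 m³

ET₀ = 0.25 × (0.46 × 15.1 + 8.13) = 0.25 × 15.076 = 3.7690 mm/d
ETc = Kc × ET₀ = 1.14 × 3.7690 = 4.2967 mm/d
Crop demand D = ETc × 10 d = 4.2967 × 10 = 42.967 mm
Pe = 0.81 × 12.3 = 9.963 mm
D − Pe = 42.967 − 9.963 = 33.004 mm
Gross irrigation = 33.004 / 0.72 = 45.839 mm
Volume = 45.839 mm × 146.8 ha × 10 = 67291.7 m³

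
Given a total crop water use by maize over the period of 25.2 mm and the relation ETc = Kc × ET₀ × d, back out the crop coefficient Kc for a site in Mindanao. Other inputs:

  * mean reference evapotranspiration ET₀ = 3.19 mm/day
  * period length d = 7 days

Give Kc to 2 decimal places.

1.13

ETc = Kc × ET₀ × d  ⇒  Kc = ETc / (ET₀ × d)
Kc = 25.2 / (3.19 × 7) = 25.2 / 22.33 = 1.1285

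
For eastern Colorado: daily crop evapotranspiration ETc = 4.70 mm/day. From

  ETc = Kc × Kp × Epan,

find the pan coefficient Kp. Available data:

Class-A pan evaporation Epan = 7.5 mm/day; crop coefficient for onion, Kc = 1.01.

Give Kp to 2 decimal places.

ETc = Kc × Kp × Epan  ⇒  Kp = ETc / (Kc × Epan)
Kp = 4.70 / (1.01 × 7.5) = 4.70 / 7.575 = 0.6205

0.62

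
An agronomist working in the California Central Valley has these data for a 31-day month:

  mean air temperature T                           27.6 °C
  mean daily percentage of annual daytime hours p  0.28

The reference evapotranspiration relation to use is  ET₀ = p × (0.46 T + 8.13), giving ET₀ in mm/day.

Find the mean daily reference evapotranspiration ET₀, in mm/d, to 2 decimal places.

ET₀ = 0.28 × (0.46 × 27.6 + 8.13) = 0.28 × 20.826 = 5.8313 mm/d

5.83 mm/d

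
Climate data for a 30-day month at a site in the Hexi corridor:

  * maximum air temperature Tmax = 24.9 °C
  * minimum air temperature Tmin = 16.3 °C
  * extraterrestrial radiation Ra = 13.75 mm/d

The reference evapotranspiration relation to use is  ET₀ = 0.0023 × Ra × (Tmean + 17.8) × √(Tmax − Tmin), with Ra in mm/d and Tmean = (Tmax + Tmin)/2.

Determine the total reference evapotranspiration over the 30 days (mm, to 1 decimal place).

106.8 mm

Tmean = (24.9 + 16.3)/2 = 20.60 °C
ET₀ = 0.0023 × 13.75 × (20.60 + 17.8) × √8.6 = 0.0023 × 13.75 × 38.40 × 2.9326 = 3.5613 mm/d
Over 30 days: 3.5613 × 30 = 106.839 mm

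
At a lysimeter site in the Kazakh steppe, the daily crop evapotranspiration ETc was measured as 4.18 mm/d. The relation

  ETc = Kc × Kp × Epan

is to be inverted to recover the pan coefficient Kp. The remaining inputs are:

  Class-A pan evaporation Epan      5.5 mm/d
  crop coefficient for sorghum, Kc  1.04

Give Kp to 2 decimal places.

ETc = Kc × Kp × Epan  ⇒  Kp = ETc / (Kc × Epan)
Kp = 4.18 / (1.04 × 5.5) = 4.18 / 5.720 = 0.7308

0.73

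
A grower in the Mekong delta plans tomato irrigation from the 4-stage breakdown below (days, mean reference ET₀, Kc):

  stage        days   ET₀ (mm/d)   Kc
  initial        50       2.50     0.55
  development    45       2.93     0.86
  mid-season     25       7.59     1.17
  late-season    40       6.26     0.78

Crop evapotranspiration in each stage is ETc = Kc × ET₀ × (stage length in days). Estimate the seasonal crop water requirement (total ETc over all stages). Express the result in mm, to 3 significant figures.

initial: 0.55 × 2.50 × 50 = 68.75 mm
development: 0.86 × 2.93 × 45 = 113.39 mm
mid-season: 1.17 × 7.59 × 25 = 222.01 mm
late-season: 0.78 × 6.26 × 40 = 195.31 mm
Seasonal total = 599.46 mm

599 mm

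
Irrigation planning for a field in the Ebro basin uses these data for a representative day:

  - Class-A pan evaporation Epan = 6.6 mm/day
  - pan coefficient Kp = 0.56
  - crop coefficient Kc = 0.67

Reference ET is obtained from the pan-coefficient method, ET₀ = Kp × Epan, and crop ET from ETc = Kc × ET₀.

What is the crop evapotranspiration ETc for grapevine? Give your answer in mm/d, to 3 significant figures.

2.48 mm/d

ET₀ = 0.56 × 6.6 = 3.6960 mm/d
ETc = Kc × ET₀ = 0.67 × 3.6960 = 2.4763 mm/d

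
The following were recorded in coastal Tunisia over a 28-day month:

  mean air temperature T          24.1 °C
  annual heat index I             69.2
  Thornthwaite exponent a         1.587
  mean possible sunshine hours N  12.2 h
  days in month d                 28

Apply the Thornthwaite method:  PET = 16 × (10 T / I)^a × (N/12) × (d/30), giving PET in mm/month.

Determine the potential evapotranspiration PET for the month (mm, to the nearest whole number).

10T/I = 10 × 24.1 / 69.2 = 3.4827
(10T/I)^a = 3.4827^1.587 = 7.2447
Uncorrected PET = 16 × 7.2447 = 115.915 mm
Correction = (N/12)(d/30) = (12.2/12)(28/30) = 0.9489
PET = 115.915 × 0.9489 = 109.992 mm/month

110 mm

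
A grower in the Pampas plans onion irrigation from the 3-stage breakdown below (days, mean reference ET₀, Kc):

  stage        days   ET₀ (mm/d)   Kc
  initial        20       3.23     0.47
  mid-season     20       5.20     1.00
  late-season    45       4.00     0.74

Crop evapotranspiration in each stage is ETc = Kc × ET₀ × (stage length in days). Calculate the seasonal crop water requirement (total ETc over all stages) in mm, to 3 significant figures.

268 mm

initial: 0.47 × 3.23 × 20 = 30.36 mm
mid-season: 1.00 × 5.20 × 20 = 104.00 mm
late-season: 0.74 × 4.00 × 45 = 133.20 mm
Seasonal total = 267.56 mm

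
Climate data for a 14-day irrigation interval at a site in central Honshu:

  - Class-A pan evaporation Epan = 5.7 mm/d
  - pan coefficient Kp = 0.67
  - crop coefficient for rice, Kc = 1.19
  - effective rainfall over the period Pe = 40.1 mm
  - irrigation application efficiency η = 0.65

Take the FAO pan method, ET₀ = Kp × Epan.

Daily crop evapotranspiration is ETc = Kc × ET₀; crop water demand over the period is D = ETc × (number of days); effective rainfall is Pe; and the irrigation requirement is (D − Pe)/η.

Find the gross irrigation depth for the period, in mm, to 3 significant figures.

ET₀ = 0.67 × 5.7 = 3.8190 mm/d
ETc = Kc × ET₀ = 1.19 × 3.8190 = 4.5446 mm/d
Crop demand D = ETc × 14 d = 4.5446 × 14 = 63.624 mm
D − Pe = 63.624 − 40.1 = 23.524 mm
Gross irrigation = 23.524 / 0.65 = 36.191 mm

36.2 mm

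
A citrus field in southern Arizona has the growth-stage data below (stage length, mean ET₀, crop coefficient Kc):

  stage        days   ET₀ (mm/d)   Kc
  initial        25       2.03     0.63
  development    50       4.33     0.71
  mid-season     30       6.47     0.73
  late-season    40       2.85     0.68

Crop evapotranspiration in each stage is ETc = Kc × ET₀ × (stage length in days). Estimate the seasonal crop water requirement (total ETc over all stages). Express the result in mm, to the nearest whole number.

initial: 0.63 × 2.03 × 25 = 31.97 mm
development: 0.71 × 4.33 × 50 = 153.72 mm
mid-season: 0.73 × 6.47 × 30 = 141.69 mm
late-season: 0.68 × 2.85 × 40 = 77.52 mm
Seasonal total = 404.90 mm

405 mm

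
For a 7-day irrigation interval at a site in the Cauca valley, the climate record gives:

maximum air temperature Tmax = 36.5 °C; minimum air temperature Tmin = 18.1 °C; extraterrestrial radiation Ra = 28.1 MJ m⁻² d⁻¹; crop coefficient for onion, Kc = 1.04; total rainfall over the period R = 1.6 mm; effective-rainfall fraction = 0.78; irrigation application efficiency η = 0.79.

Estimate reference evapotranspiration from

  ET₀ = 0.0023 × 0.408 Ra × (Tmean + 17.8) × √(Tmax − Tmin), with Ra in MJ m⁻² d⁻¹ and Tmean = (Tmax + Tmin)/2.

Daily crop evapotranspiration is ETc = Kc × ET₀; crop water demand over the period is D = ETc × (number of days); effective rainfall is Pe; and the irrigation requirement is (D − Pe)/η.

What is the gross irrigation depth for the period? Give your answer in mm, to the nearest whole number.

Tmean = (36.5 + 18.1)/2 = 27.30 °C
0.408 Ra = 0.408 × 28.1 = 11.4648 mm/d equivalent
ET₀ = 0.0023 × 11.4648 × (27.30 + 17.8) × √18.4 = 0.0023 × 11.4648 × 45.10 × 4.2895 = 5.1013 mm/d
ETc = Kc × ET₀ = 1.04 × 5.1013 = 5.3054 mm/d
Crop demand D = ETc × 7 d = 5.3054 × 7 = 37.138 mm
Pe = 0.78 × 1.6 = 1.248 mm
D − Pe = 37.138 − 1.248 = 35.890 mm
Gross irrigation = 35.890 / 0.79 = 45.430 mm

45 mm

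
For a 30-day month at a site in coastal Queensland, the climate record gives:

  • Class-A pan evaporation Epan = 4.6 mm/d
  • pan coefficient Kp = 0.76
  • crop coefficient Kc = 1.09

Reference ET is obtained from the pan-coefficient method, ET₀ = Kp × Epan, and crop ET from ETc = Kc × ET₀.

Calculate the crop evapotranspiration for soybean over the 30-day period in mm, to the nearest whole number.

ET₀ = 0.76 × 4.6 = 3.4960 mm/d
ETc = Kc × ET₀ = 1.09 × 3.4960 = 3.8106 mm/d
Over 30 days: 3.8106 × 30 = 114.318 mm

114 mm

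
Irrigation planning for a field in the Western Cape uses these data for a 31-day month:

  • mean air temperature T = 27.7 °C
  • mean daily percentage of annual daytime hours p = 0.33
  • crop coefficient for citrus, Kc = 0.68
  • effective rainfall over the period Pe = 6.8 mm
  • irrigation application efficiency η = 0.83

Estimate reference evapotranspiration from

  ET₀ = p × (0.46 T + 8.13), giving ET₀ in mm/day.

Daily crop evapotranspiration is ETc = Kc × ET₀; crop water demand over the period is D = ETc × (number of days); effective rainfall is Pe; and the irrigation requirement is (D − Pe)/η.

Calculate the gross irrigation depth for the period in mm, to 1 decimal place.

166.7 mm

ET₀ = 0.33 × (0.46 × 27.7 + 8.13) = 0.33 × 20.872 = 6.8878 mm/d
ETc = Kc × ET₀ = 0.68 × 6.8878 = 4.6837 mm/d
Crop demand D = ETc × 31 d = 4.6837 × 31 = 145.195 mm
D − Pe = 145.195 − 6.8 = 138.395 mm
Gross irrigation = 138.395 / 0.83 = 166.741 mm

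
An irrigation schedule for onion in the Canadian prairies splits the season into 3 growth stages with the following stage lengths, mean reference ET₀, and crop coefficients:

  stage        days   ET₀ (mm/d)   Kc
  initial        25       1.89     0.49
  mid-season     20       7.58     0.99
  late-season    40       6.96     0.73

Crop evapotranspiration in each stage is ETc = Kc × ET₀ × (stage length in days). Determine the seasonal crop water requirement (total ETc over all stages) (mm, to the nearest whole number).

376 mm

initial: 0.49 × 1.89 × 25 = 23.15 mm
mid-season: 0.99 × 7.58 × 20 = 150.08 mm
late-season: 0.73 × 6.96 × 40 = 203.23 mm
Seasonal total = 376.46 mm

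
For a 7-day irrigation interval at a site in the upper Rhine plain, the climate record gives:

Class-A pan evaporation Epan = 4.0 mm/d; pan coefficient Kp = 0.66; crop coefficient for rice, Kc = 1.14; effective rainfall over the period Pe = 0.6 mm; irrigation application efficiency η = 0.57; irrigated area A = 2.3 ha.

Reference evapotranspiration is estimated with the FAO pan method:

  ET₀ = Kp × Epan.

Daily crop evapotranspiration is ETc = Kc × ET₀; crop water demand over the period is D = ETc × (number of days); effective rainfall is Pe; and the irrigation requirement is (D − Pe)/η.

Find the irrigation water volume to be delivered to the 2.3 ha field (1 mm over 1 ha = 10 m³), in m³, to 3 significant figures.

826 m³

ET₀ = 0.66 × 4.0 = 2.6400 mm/d
ETc = Kc × ET₀ = 1.14 × 2.6400 = 3.0096 mm/d
Crop demand D = ETc × 7 d = 3.0096 × 7 = 21.067 mm
D − Pe = 21.067 − 0.6 = 20.467 mm
Gross irrigation = 20.467 / 0.57 = 35.907 mm
Volume = 35.907 mm × 2.3 ha × 10 = 825.9 m³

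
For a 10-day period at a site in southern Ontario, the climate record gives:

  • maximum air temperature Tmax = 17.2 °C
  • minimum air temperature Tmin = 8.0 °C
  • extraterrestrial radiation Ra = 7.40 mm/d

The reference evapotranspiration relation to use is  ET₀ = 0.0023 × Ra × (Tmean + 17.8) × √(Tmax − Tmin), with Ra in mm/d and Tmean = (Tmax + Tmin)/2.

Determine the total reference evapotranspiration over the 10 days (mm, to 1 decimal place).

Tmean = (17.2 + 8.0)/2 = 12.60 °C
ET₀ = 0.0023 × 7.40 × (12.60 + 17.8) × √9.2 = 0.0023 × 7.40 × 30.40 × 3.0332 = 1.5694 mm/d
Over 10 days: 1.5694 × 10 = 15.694 mm

15.7 mm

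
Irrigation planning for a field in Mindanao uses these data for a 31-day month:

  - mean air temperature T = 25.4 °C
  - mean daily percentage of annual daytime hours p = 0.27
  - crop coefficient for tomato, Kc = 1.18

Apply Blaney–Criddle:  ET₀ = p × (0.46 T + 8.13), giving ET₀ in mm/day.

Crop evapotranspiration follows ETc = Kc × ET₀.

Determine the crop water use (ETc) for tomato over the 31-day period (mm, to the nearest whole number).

196 mm

ET₀ = 0.27 × (0.46 × 25.4 + 8.13) = 0.27 × 19.814 = 5.3498 mm/d
ETc = Kc × ET₀ = 1.18 × 5.3498 = 6.3128 mm/d
Over 31 days: 6.3128 × 31 = 195.697 mm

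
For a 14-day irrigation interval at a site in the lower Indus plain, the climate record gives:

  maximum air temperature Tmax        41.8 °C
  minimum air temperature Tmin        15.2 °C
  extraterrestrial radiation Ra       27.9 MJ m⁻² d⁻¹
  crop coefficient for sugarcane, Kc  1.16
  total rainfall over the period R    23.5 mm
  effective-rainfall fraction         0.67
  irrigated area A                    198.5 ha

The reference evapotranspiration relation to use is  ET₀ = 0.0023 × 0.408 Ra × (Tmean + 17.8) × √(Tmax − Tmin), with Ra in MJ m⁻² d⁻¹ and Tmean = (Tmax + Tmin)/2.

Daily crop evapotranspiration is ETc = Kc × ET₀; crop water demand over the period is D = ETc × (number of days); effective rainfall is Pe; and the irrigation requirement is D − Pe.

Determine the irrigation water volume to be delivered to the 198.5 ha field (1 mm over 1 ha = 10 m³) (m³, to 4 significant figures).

170300 m³

Tmean = (41.8 + 15.2)/2 = 28.50 °C
0.408 Ra = 0.408 × 27.9 = 11.3832 mm/d equivalent
ET₀ = 0.0023 × 11.3832 × (28.50 + 17.8) × √26.6 = 0.0023 × 11.3832 × 46.30 × 5.1575 = 6.2519 mm/d
ETc = Kc × ET₀ = 1.16 × 6.2519 = 7.2522 mm/d
Crop demand D = ETc × 14 d = 7.2522 × 14 = 101.531 mm
Pe = 0.67 × 23.5 = 15.745 mm
D − Pe = 101.531 − 15.745 = 85.786 mm
Volume = 85.786 mm × 198.5 ha × 10 = 170285.2 m³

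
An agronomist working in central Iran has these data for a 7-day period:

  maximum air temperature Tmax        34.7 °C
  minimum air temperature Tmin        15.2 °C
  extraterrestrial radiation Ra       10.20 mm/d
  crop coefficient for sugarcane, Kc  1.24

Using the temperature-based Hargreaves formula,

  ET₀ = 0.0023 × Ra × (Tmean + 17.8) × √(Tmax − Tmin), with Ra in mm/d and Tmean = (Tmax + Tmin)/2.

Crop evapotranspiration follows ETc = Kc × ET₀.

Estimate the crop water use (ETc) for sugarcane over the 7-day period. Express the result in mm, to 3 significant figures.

38.4 mm

Tmean = (34.7 + 15.2)/2 = 24.95 °C
ET₀ = 0.0023 × 10.20 × (24.95 + 17.8) × √19.5 = 0.0023 × 10.20 × 42.75 × 4.4159 = 4.4288 mm/d
ETc = Kc × ET₀ = 1.24 × 4.4288 = 5.4917 mm/d
Over 7 days: 5.4917 × 7 = 38.442 mm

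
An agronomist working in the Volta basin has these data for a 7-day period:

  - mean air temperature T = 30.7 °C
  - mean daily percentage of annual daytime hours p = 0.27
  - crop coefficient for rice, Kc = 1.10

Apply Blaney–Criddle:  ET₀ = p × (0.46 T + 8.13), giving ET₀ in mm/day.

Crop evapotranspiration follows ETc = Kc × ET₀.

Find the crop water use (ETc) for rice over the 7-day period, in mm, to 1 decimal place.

46.3 mm

ET₀ = 0.27 × (0.46 × 30.7 + 8.13) = 0.27 × 22.252 = 6.0080 mm/d
ETc = Kc × ET₀ = 1.10 × 6.0080 = 6.6088 mm/d
Over 7 days: 6.6088 × 7 = 46.262 mm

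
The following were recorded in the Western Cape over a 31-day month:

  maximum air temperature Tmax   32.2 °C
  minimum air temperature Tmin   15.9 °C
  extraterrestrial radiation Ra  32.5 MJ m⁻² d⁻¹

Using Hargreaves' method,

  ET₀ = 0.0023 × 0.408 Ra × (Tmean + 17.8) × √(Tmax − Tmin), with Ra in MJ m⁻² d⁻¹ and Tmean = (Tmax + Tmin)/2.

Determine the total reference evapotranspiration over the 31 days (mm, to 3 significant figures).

160 mm

Tmean = (32.2 + 15.9)/2 = 24.05 °C
0.408 Ra = 0.408 × 32.5 = 13.2600 mm/d equivalent
ET₀ = 0.0023 × 13.2600 × (24.05 + 17.8) × √16.3 = 0.0023 × 13.2600 × 41.85 × 4.0373 = 5.1530 mm/d
Over 31 days: 5.1530 × 31 = 159.743 mm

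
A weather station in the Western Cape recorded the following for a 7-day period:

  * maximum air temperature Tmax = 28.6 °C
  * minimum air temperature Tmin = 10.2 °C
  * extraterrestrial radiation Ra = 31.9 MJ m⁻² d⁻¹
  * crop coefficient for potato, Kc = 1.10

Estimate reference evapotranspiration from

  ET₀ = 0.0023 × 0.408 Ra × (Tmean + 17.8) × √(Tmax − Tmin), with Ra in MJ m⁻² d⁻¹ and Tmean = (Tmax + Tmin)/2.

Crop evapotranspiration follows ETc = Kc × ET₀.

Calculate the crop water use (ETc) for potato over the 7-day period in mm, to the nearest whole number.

Tmean = (28.6 + 10.2)/2 = 19.40 °C
0.408 Ra = 0.408 × 31.9 = 13.0152 mm/d equivalent
ET₀ = 0.0023 × 13.0152 × (19.40 + 17.8) × √18.4 = 0.0023 × 13.0152 × 37.20 × 4.2895 = 4.7767 mm/d
ETc = Kc × ET₀ = 1.10 × 4.7767 = 5.2544 mm/d
Over 7 days: 5.2544 × 7 = 36.781 mm

37 mm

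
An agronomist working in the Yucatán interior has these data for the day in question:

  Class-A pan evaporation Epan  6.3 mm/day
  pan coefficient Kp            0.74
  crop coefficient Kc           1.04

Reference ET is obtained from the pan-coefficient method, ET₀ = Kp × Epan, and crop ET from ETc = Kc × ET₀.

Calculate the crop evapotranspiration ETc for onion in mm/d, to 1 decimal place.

ET₀ = 0.74 × 6.3 = 4.6620 mm/d
ETc = Kc × ET₀ = 1.04 × 4.6620 = 4.8485 mm/d

4.8 mm/d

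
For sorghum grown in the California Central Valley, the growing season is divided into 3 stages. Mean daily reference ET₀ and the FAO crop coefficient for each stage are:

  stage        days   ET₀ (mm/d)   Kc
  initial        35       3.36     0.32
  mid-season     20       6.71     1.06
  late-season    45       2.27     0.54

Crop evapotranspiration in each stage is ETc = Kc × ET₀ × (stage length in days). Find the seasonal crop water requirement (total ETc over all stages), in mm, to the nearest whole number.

initial: 0.32 × 3.36 × 35 = 37.63 mm
mid-season: 1.06 × 6.71 × 20 = 142.25 mm
late-season: 0.54 × 2.27 × 45 = 55.16 mm
Seasonal total = 235.04 mm

235 mm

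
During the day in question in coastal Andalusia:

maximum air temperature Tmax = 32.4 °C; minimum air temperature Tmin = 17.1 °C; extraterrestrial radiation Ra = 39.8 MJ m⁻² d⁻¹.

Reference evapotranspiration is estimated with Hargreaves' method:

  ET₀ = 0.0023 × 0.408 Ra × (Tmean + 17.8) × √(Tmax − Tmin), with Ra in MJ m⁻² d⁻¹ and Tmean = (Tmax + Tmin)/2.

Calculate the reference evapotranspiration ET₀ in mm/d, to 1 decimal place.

Tmean = (32.4 + 17.1)/2 = 24.75 °C
0.408 Ra = 0.408 × 39.8 = 16.2384 mm/d equivalent
ET₀ = 0.0023 × 16.2384 × (24.75 + 17.8) × √15.3 = 0.0023 × 16.2384 × 42.55 × 3.9115 = 6.2160 mm/d

6.2 mm/d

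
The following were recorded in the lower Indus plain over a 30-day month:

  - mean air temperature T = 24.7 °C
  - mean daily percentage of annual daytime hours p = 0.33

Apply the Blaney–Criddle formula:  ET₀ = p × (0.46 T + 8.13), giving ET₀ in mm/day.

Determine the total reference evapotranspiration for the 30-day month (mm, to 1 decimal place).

193.0 mm

ET₀ = 0.33 × (0.46 × 24.7 + 8.13) = 0.33 × 19.492 = 6.4324 mm/d
Monthly total = 6.4324 × 30 = 192.972 mm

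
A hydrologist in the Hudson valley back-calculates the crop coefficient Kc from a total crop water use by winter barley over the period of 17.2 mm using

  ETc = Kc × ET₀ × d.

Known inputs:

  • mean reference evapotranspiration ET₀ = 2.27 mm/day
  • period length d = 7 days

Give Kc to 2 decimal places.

ETc = Kc × ET₀ × d  ⇒  Kc = ETc / (ET₀ × d)
Kc = 17.2 / (2.27 × 7) = 17.2 / 15.89 = 1.0824

1.08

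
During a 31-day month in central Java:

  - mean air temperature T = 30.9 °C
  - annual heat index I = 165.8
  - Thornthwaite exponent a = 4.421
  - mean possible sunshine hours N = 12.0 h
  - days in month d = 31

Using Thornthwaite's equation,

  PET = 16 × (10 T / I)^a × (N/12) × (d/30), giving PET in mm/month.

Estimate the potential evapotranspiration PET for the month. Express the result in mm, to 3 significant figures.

10T/I = 10 × 30.9 / 165.8 = 1.8637
(10T/I)^a = 1.8637^4.421 = 15.6795
Uncorrected PET = 16 × 15.6795 = 250.872 mm
Correction = (N/12)(d/30) = (12.0/12)(31/30) = 1.0333
PET = 250.872 × 1.0333 = 259.226 mm/month

259 mm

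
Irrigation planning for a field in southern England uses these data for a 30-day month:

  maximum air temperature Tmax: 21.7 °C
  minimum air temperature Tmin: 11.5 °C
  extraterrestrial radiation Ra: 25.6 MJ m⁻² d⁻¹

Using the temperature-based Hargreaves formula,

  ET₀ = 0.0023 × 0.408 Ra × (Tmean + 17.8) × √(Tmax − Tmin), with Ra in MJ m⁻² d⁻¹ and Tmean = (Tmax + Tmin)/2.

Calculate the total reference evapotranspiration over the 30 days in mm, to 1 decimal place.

Tmean = (21.7 + 11.5)/2 = 16.60 °C
0.408 Ra = 0.408 × 25.6 = 10.4448 mm/d equivalent
ET₀ = 0.0023 × 10.4448 × (16.60 + 17.8) × √10.2 = 0.0023 × 10.4448 × 34.40 × 3.1937 = 2.6392 mm/d
Over 30 days: 2.6392 × 30 = 79.176 mm

79.2 mm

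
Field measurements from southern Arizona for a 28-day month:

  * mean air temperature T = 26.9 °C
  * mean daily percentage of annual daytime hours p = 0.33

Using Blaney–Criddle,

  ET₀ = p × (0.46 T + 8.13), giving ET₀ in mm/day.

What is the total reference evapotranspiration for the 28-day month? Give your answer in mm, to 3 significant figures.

ET₀ = 0.33 × (0.46 × 26.9 + 8.13) = 0.33 × 20.504 = 6.7663 mm/d
Monthly total = 6.7663 × 28 = 189.456 mm

189 mm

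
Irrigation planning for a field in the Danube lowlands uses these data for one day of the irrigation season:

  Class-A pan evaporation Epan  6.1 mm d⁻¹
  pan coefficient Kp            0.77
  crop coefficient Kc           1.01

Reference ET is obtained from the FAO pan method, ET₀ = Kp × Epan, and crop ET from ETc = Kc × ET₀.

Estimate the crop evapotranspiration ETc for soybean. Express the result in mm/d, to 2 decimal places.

4.74 mm/d

ET₀ = 0.77 × 6.1 = 4.6970 mm/d
ETc = Kc × ET₀ = 1.01 × 4.6970 = 4.7440 mm/d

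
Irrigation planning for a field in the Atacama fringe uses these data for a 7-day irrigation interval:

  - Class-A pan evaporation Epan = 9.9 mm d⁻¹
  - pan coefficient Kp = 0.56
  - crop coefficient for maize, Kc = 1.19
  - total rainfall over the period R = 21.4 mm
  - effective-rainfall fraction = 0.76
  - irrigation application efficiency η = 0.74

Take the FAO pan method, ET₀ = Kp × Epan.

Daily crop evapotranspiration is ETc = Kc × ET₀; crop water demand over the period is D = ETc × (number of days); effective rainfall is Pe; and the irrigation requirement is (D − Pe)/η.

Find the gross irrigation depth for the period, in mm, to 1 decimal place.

ET₀ = 0.56 × 9.9 = 5.5440 mm/d
ETc = Kc × ET₀ = 1.19 × 5.5440 = 6.5974 mm/d
Crop demand D = ETc × 7 d = 6.5974 × 7 = 46.182 mm
Pe = 0.76 × 21.4 = 16.264 mm
D − Pe = 46.182 − 16.264 = 29.918 mm
Gross irrigation = 29.918 / 0.74 = 40.430 mm

40.4 mm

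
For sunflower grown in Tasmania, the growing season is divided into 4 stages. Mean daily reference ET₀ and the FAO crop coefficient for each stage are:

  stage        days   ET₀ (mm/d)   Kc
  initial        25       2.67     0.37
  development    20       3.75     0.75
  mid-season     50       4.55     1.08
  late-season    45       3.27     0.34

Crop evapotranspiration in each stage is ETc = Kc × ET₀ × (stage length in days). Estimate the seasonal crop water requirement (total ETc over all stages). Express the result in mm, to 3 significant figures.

377 mm

initial: 0.37 × 2.67 × 25 = 24.70 mm
development: 0.75 × 3.75 × 20 = 56.25 mm
mid-season: 1.08 × 4.55 × 50 = 245.70 mm
late-season: 0.34 × 3.27 × 45 = 50.03 mm
Seasonal total = 376.68 mm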